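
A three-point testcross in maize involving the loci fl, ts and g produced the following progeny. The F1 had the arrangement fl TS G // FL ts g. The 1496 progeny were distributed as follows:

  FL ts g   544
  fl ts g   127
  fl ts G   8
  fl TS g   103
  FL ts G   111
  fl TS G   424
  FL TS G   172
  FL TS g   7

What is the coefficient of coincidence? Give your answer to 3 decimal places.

0.312

The two rarest classes, fl ts G and FL TS g, are the double crossovers. Comparing them with the parentals, only the ts allele has switched, so ts is the middle locus and the order is fl – ts – g.
fl–ts: (299 + 15)/1496 = 0.2099; ts–g: (214 + 15)/1496 = 0.1531.
Expected DCO frequency = 0.2099 × 0.1531 ≈ 0.03214; observed = 15/1496 ≈ 0.01003.
Coefficient of coincidence = 0.01003/0.03214 ≈ 0.312.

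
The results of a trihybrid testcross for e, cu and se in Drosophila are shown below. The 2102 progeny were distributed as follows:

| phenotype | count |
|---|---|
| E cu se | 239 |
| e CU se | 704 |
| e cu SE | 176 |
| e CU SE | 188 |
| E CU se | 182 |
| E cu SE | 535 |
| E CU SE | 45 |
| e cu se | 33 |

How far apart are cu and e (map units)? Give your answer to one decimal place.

20.7 map units

The two most frequent reciprocal classes, e CU se and E cu SE, are the parental types, so the F1 was e CU se / E cu SE.
The two rarest classes, e cu se and E CU SE, are the double crossovers. Comparing them with the parentals, only the cu allele has switched, so cu is the middle locus and the order is se – cu – e.
Crossovers in the cu–e interval produce the single-crossover classes E CU se and e cu SE (182 + 176 = 358) plus the double crossovers (78).
RF(cu–e) = (358 + 78) / 2102 = 436/2102 = 0.2074 → 20.7 map units.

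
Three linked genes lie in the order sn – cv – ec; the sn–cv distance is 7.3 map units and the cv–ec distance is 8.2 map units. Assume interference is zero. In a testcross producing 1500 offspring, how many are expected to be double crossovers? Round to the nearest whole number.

9

Map distances give recombination frequencies of 0.073 and 0.082 for the two intervals.
With no interference, expected double-crossover frequency = 0.073 × 0.082 = 0.00599.
Expected number = 0.00599 × 1500 = 8.98 ≈ 9.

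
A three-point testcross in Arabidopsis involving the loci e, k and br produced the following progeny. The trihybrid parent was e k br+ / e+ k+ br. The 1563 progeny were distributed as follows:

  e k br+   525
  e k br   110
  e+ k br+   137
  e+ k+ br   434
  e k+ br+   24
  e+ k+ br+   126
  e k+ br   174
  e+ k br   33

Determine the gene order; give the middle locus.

k

The two rarest classes, e k+ br+ and e+ k br, are the double crossovers. Comparing them with the parentals, only the k allele has switched, so k is the middle locus and the order is br – k – e.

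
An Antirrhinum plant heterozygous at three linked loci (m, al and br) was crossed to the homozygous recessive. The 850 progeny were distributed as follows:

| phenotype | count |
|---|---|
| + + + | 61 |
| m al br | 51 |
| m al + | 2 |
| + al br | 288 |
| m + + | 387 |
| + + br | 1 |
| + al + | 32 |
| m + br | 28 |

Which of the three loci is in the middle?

The two most frequent reciprocal classes, m + + and + al br, are the parental types, so the F1 was m + + / + al br.
The two rarest classes, m al + and + + br, are the double crossovers. Comparing them with the parentals, only the al allele has switched, so al is the middle locus and the order is m – al – br.

al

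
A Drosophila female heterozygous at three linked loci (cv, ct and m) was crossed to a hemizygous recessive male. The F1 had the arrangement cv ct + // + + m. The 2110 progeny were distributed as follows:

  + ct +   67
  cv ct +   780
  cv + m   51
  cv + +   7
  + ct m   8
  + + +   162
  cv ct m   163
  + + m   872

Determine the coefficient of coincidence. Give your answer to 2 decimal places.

The two rarest classes, cv + + and + ct m, are the double crossovers. Comparing them with the parentals, only the ct allele has switched, so ct is the middle locus and the order is m – ct – cv.
m–ct: (325 + 15)/2110 = 0.1611; ct–cv: (118 + 15)/2110 = 0.0630.
Expected DCO frequency = 0.1611 × 0.0630 ≈ 0.01015; observed = 15/2110 ≈ 0.00711.
Coefficient of coincidence = 0.00711/0.01015 ≈ 0.70.

0.70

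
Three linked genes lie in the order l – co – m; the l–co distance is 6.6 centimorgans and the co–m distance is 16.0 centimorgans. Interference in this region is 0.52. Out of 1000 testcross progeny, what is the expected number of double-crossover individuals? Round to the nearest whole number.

Map distances give recombination frequencies of 0.066 and 0.160 for the two intervals.
With interference 0.52 (so coincidence = 0.48), expected double-crossover frequency = 0.066 × 0.160 × 0.48 = 0.00507.
Expected number = 0.00507 × 1000 = 5.07 ≈ 5.

5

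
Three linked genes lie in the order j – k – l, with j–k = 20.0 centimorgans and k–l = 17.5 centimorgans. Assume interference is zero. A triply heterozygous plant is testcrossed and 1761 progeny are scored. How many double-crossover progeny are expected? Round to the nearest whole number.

Map distances give recombination frequencies of 0.200 and 0.175 for the two intervals.
With no interference, expected double-crossover frequency = 0.200 × 0.175 = 0.03500.
Expected number = 0.03500 × 1761 = 61.63 ≈ 62.

62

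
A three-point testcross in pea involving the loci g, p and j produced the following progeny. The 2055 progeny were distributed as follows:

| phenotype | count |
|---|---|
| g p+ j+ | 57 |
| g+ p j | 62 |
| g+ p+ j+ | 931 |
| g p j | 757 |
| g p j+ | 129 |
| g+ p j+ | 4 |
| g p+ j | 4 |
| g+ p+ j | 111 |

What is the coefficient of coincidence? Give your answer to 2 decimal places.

0.52

The two most frequent reciprocal classes, g p j and g+ p+ j+, are the parental types, so the F1 was g p j / g+ p+ j+.
The two rarest classes, g p+ j and g+ p j+, are the double crossovers. Comparing them with the parentals, only the p allele has switched, so p is the middle locus and the order is g – p – j.
g–p: (119 + 8)/2055 = 0.0618; p–j: (240 + 8)/2055 = 0.1207.
Expected DCO frequency = 0.0618 × 0.1207 ≈ 0.00746; observed = 8/2055 ≈ 0.00389.
Coefficient of coincidence = 0.00389/0.00746 ≈ 0.52.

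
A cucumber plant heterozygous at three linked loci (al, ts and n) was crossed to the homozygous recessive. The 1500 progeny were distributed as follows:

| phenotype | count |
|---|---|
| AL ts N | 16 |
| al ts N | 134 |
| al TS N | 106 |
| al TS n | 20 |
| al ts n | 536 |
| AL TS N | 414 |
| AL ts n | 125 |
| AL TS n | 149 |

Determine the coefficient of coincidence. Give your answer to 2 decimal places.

The two most frequent reciprocal classes, AL TS N and al ts n, are the parental types, so the F1 was AL TS N / al ts n.
The two rarest classes, AL ts N and al TS n, are the double crossovers. Comparing them with the parentals, only the ts allele has switched, so ts is the middle locus and the order is al – ts – n.
al–ts: (231 + 36)/1500 = 0.1780; ts–n: (283 + 36)/1500 = 0.2127.
Expected DCO frequency = 0.1780 × 0.2127 ≈ 0.03786; observed = 36/1500 ≈ 0.02400.
Coefficient of coincidence = 0.02400/0.03786 ≈ 0.63.

0.63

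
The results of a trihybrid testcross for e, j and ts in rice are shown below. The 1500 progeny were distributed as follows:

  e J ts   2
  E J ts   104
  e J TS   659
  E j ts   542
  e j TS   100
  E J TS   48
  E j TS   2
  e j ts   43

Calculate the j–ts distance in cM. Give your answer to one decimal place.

The two most frequent reciprocal classes, E j ts and e J TS, are the parental types, so the F1 was E j ts / e J TS.
The two rarest classes, E j TS and e J ts, are the double crossovers. Comparing them with the parentals, only the ts allele has switched, so ts is the middle locus and the order is j – ts – e.
Crossovers in the j–ts interval produce the single-crossover classes E J ts and e j TS (104 + 100 = 204) plus the double crossovers (4).
RF(j–ts) = (204 + 4) / 1500 = 208/1500 = 0.1387 → 13.9 cM.

13.9 cM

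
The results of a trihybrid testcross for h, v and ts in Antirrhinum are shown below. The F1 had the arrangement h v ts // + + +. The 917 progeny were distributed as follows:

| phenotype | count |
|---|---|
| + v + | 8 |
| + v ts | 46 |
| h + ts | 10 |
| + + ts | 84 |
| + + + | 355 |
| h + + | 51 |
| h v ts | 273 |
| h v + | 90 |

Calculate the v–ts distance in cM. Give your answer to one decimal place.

The two rarest classes, h + ts and + v +, are the double crossovers. Comparing them with the parentals, only the v allele has switched, so v is the middle locus and the order is ts – v – h.
Crossovers in the ts–v interval produce the single-crossover classes h v + and + + ts (90 + 84 = 174) plus the double crossovers (18).
RF(ts–v) = (174 + 18) / 917 = 192/917 = 0.2094 → 20.9 cM.

20.9 cM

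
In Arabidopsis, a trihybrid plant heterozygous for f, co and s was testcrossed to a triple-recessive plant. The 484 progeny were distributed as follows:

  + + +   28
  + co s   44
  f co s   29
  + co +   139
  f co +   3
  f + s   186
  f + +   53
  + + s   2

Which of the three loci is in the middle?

The two most frequent reciprocal classes, f + s and + co +, are the parental types, so the F1 was f + s / + co +.
The two rarest classes, + + s and f co +, are the double crossovers. Comparing them with the parentals, only the f allele has switched, so f is the middle locus and the order is co – f – s.

f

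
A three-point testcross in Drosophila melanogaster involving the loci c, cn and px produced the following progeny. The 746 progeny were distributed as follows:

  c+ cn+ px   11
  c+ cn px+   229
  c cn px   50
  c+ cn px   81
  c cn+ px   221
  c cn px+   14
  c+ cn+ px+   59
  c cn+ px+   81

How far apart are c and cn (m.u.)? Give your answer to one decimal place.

18.0 m.u.

The two most frequent reciprocal classes, c cn+ px and c+ cn px+, are the parental types, so the F1 was c cn+ px / c+ cn px+.
The two rarest classes, c+ cn+ px and c cn px+, are the double crossovers. Comparing them with the parentals, only the c allele has switched, so c is the middle locus and the order is cn – c – px.
Crossovers in the cn–c interval produce the single-crossover classes c cn px and c+ cn+ px+ (50 + 59 = 109) plus the double crossovers (25).
RF(cn–c) = (109 + 25) / 746 = 134/746 = 0.1796 → 18.0 m.u.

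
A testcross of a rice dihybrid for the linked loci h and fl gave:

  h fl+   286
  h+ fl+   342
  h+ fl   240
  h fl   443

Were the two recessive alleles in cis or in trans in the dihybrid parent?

The two most frequent classes are h+ fl+ (342) and h fl (443); these are the parental (non-recombinant) types.
So the F1 carried h+ fl+ on one chromosome and h fl on the other — the recessive alleles are on the same chromosome (cis / coupling).

cis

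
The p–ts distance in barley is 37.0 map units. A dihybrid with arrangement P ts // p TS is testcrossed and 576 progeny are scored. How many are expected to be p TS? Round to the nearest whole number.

181

A map distance of 37.0 map units corresponds to a recombination frequency of 0.370.
The F1 is P ts / p TS, so p TS is a parental gamete class with expected frequency (1 − r)/2 = 0.630/2 = 0.3150.
Expected number = 0.3150 × 576 = 181.44 ≈ 181.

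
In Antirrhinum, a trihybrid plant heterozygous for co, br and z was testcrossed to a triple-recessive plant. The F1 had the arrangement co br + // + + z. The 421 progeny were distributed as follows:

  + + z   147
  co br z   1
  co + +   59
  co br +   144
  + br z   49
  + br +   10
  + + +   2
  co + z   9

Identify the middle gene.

The two rarest classes, co br z and + + +, are the double crossovers. Comparing them with the parentals, only the z allele has switched, so z is the middle locus and the order is br – z – co.

z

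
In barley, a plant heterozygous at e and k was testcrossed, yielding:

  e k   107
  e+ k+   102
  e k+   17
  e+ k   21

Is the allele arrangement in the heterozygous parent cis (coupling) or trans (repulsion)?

The two most frequent classes are e+ k+ (102) and e k (107); these are the parental (non-recombinant) types.
So the F1 carried e+ k+ on one chromosome and e k on the other — the recessive alleles are on the same chromosome (cis / coupling).

cis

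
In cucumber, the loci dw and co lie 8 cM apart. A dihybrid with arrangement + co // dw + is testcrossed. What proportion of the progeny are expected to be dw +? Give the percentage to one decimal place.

A map distance of 8 cM corresponds to a recombination frequency of 0.080.
The F1 is + co / dw +, so dw + is a parental gamete class with expected frequency (1 − r)/2 = 0.920/2 = 0.4600.
That is 0.4600 = 46.0% of the progeny.

46.0%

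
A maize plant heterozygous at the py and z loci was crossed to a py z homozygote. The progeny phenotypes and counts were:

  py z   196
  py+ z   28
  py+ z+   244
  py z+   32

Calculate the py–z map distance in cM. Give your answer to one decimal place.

The two most frequent classes, py+ z+ (244) and py z (196), are the parental types, so the F1 was py+ z+ / py z.
The recombinant classes are py+ z and py z+: 28 + 32 = 60.
Recombination frequency = 60/500 = 0.1200 ≈ 12.0%, i.e. 12.0 cM.

12.0 cM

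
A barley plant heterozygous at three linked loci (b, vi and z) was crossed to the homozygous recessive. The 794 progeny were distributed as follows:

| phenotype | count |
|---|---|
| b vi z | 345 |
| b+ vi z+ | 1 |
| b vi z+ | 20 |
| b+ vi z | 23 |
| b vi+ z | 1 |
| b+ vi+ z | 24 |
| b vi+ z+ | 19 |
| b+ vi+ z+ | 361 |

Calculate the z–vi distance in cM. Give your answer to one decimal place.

The two most frequent reciprocal classes, b+ vi+ z+ and b vi z, are the parental types, so the F1 was b+ vi+ z+ / b vi z.
The two rarest classes, b+ vi z+ and b vi+ z, are the double crossovers. Comparing them with the parentals, only the vi allele has switched, so vi is the middle locus and the order is b – vi – z.
Crossovers in the vi–z interval produce the single-crossover classes b+ vi+ z and b vi z+ (24 + 20 = 44) plus the double crossovers (2).
RF(vi–z) = (44 + 2) / 794 = 46/794 = 0.0579 → 5.8 cM.

5.8 cM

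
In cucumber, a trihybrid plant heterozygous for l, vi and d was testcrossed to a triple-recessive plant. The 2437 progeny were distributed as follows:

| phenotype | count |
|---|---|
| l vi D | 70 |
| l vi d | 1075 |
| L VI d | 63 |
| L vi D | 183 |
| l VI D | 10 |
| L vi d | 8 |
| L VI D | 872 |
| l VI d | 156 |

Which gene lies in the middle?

The two most frequent reciprocal classes, l vi d and L VI D, are the parental types, so the F1 was l vi d / L VI D.
The two rarest classes, L vi d and l VI D, are the double crossovers. Comparing them with the parentals, only the l allele has switched, so l is the middle locus and the order is d – l – vi.

l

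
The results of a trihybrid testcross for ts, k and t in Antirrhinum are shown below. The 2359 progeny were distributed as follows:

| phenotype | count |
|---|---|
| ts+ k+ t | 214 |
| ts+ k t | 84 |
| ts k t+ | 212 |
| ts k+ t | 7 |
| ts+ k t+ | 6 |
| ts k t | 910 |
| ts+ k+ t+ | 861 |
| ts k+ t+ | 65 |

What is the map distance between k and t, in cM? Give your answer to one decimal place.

18.6 cM

The two most frequent reciprocal classes, ts+ k+ t+ and ts k t, are the parental types, so the F1 was ts+ k+ t+ / ts k t.
The two rarest classes, ts+ k t+ and ts k+ t, are the double crossovers. Comparing them with the parentals, only the k allele has switched, so k is the middle locus and the order is t – k – ts.
Crossovers in the t–k interval produce the single-crossover classes ts+ k+ t and ts k t+ (214 + 212 = 426) plus the double crossovers (13).
RF(t–k) = (426 + 13) / 2359 = 439/2359 = 0.1861 → 18.6 cM.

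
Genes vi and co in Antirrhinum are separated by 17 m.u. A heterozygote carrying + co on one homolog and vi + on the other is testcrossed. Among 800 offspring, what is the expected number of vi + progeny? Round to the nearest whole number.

A map distance of 17 m.u. corresponds to a recombination frequency of 0.170.
The F1 is + co / vi +, so vi + is a parental gamete class with expected frequency (1 − r)/2 = 0.830/2 = 0.4150.
Expected number = 0.4150 × 800 = 332.00 ≈ 332.

332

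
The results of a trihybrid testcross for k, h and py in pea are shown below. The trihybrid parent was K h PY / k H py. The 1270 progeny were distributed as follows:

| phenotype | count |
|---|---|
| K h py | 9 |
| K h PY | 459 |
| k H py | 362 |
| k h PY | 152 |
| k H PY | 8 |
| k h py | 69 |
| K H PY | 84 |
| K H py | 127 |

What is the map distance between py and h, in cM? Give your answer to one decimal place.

13.4 cM

The two rarest classes, K h py and k H PY, are the double crossovers. Comparing them with the parentals, only the py allele has switched, so py is the middle locus and the order is k – py – h.
Crossovers in the py–h interval produce the single-crossover classes K H PY and k h py (84 + 69 = 153) plus the double crossovers (17).
RF(py–h) = (153 + 17) / 1270 = 170/1270 = 0.1339 → 13.4 cM.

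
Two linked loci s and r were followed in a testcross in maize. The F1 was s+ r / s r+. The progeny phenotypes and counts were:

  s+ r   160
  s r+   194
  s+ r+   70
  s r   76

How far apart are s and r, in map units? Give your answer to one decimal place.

The recombinant classes are s+ r+ and s r: 70 + 76 = 146.
Recombination frequency = 146/500 = 0.2920 ≈ 29.2%, i.e. 29.2 map units.

29.2 map units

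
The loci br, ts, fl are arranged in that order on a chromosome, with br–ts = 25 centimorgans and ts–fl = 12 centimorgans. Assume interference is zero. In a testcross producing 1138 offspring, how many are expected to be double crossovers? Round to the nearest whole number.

34

Map distances give recombination frequencies of 0.250 and 0.120 for the two intervals.
With no interference, expected double-crossover frequency = 0.250 × 0.120 = 0.03000.
Expected number = 0.03000 × 1138 = 34.14 ≈ 34.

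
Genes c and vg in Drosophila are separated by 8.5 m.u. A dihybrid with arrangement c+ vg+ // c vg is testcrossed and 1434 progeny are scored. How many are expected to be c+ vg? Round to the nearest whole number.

A map distance of 8.5 m.u. corresponds to a recombination frequency of 0.085.
The F1 is c+ vg+ / c vg, so c+ vg is a recombinant gamete class with expected frequency r/2 = 0.085/2 = 0.0425.
Expected number = 0.0425 × 1434 = 60.95 ≈ 61.

61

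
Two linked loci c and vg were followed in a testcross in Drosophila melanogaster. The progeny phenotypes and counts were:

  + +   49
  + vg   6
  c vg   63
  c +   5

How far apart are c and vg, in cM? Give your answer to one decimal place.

The two most frequent classes, + + (49) and c vg (63), are the parental types, so the F1 was + + / c vg.
The recombinant classes are + vg and c +: 6 + 5 = 11.
Recombination frequency = 11/123 = 0.0894 ≈ 8.9%, i.e. 8.9 cM.

8.9 cM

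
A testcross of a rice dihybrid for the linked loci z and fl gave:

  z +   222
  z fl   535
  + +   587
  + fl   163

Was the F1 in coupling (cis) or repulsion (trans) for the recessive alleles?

The two most frequent classes are + + (587) and z fl (535); these are the parental (non-recombinant) types.
So the F1 carried + + on one chromosome and z fl on the other — the recessive alleles are on the same chromosome (cis / coupling).

cis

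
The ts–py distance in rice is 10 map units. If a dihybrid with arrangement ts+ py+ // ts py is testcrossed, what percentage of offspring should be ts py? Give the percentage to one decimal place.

A map distance of 10 map units corresponds to a recombination frequency of 0.100.
The F1 is ts+ py+ / ts py, so ts py is a parental gamete class with expected frequency (1 − r)/2 = 0.900/2 = 0.4500.
That is 0.4500 = 45.0% of the progeny.

45.0%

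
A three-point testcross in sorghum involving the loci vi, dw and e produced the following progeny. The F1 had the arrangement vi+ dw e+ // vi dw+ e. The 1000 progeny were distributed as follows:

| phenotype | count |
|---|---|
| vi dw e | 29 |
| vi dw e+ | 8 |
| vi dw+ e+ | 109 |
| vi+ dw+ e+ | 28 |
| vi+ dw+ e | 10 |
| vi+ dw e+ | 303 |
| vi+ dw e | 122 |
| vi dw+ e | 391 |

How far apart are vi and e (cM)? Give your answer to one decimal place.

24.9 cM

The two rarest classes, vi dw e+ and vi+ dw+ e, are the double crossovers. Comparing them with the parentals, only the vi allele has switched, so vi is the middle locus and the order is dw – vi – e.
Crossovers in the vi–e interval produce the single-crossover classes vi+ dw e and vi dw+ e+ (122 + 109 = 231) plus the double crossovers (18).
RF(vi–e) = (231 + 18) / 1000 = 249/1000 = 0.2490 → 24.9 cM.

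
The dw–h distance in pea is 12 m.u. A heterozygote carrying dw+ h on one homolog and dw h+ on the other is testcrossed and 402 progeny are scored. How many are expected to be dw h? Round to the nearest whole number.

24

A map distance of 12 m.u. corresponds to a recombination frequency of 0.120.
The F1 is dw+ h / dw h+, so dw h is a recombinant gamete class with expected frequency r/2 = 0.120/2 = 0.0600.
Expected number = 0.0600 × 402 = 24.12 ≈ 24.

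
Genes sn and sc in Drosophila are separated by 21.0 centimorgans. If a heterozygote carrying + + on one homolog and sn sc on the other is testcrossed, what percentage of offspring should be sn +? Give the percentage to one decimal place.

A map distance of 21.0 centimorgans corresponds to a recombination frequency of 0.210.
The F1 is + + / sn sc, so sn + is a recombinant gamete class with expected frequency r/2 = 0.210/2 = 0.1050.
That is 0.1050 = 10.5% of the progeny.

10.5%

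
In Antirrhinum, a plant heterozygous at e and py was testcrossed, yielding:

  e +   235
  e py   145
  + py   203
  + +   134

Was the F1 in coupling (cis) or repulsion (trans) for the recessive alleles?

The two most frequent classes are + py (203) and e + (235); these are the parental (non-recombinant) types.
So the F1 carried + py on one chromosome and e + on the other — the recessive alleles are on opposite chromosomes (trans / repulsion).

trans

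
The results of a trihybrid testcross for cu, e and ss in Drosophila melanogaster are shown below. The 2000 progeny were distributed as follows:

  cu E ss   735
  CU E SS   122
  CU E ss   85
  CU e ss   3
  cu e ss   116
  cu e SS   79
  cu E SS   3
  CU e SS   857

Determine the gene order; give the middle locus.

The two most frequent reciprocal classes, cu E ss and CU e SS, are the parental types, so the F1 was cu E ss / CU e SS.
The two rarest classes, cu E SS and CU e ss, are the double crossovers. Comparing them with the parentals, only the ss allele has switched, so ss is the middle locus and the order is cu – ss – e.

ss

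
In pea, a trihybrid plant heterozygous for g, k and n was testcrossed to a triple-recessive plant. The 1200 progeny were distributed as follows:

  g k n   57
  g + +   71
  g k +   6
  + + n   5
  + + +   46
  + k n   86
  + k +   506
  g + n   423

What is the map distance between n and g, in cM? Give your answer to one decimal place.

The two most frequent reciprocal classes, + k + and g + n, are the parental types, so the F1 was + k + / g + n.
The two rarest classes, g k + and + + n, are the double crossovers. Comparing them with the parentals, only the g allele has switched, so g is the middle locus and the order is k – g – n.
Crossovers in the g–n interval produce the single-crossover classes + k n and g + + (86 + 71 = 157) plus the double crossovers (11).
RF(g–n) = (157 + 11) / 1200 = 168/1200 = 0.1400 → 14.0 cM.

14.0 cM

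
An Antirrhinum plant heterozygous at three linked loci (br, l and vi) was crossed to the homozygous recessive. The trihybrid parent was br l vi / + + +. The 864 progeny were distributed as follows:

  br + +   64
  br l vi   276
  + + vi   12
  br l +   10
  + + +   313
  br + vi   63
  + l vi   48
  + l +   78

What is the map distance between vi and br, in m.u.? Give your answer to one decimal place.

15.5 m.u.

The two rarest classes, br l + and + + vi, are the double crossovers. Comparing them with the parentals, only the vi allele has switched, so vi is the middle locus and the order is br – vi – l.
Crossovers in the br–vi interval produce the single-crossover classes + l vi and br + + (48 + 64 = 112) plus the double crossovers (22).
RF(br–vi) = (112 + 22) / 864 = 134/864 = 0.1551 → 15.5 m.u.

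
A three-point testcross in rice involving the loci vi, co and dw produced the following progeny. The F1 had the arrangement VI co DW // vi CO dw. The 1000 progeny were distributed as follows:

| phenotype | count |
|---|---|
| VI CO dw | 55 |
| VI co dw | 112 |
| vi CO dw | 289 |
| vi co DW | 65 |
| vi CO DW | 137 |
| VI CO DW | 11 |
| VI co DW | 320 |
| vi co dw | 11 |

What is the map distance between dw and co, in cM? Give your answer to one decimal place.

The two rarest classes, VI CO DW and vi co dw, are the double crossovers. Comparing them with the parentals, only the co allele has switched, so co is the middle locus and the order is dw – co – vi.
Crossovers in the dw–co interval produce the single-crossover classes VI co dw and vi CO DW (112 + 137 = 249) plus the double crossovers (22).
RF(dw–co) = (249 + 22) / 1000 = 271/1000 = 0.2710 → 27.1 cM.

27.1 cM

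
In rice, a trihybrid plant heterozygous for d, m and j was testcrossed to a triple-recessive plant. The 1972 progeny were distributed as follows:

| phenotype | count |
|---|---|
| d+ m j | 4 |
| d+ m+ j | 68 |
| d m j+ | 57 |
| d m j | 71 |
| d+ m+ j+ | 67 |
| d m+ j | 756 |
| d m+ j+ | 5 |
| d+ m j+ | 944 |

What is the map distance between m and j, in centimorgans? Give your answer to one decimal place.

7.5 centimorgans

The two most frequent reciprocal classes, d m+ j and d+ m j+, are the parental types, so the F1 was d m+ j / d+ m j+.
The two rarest classes, d m+ j+ and d+ m j, are the double crossovers. Comparing them with the parentals, only the j allele has switched, so j is the middle locus and the order is m – j – d.
Crossovers in the m–j interval produce the single-crossover classes d m j and d+ m+ j+ (71 + 67 = 138) plus the double crossovers (9).
RF(m–j) = (138 + 9) / 1972 = 147/1972 = 0.0745 → 7.5 centimorgans.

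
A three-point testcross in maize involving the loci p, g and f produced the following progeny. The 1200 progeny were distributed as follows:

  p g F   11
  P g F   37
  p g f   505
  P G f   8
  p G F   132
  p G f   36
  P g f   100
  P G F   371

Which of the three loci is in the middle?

f

The two most frequent reciprocal classes, p g f and P G F, are the parental types, so the F1 was p g f / P G F.
The two rarest classes, p g F and P G f, are the double crossovers. Comparing them with the parentals, only the f allele has switched, so f is the middle locus and the order is p – f – g.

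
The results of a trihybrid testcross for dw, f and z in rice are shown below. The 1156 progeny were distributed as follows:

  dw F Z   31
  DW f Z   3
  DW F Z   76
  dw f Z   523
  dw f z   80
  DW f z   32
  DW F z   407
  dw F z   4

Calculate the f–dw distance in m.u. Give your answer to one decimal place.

6.1 m.u.

The two most frequent reciprocal classes, DW F z and dw f Z, are the parental types, so the F1 was DW F z / dw f Z.
The two rarest classes, dw F z and DW f Z, are the double crossovers. Comparing them with the parentals, only the dw allele has switched, so dw is the middle locus and the order is f – dw – z.
Crossovers in the f–dw interval produce the single-crossover classes DW f z and dw F Z (32 + 31 = 63) plus the double crossovers (7).
RF(f–dw) = (63 + 7) / 1156 = 70/1156 = 0.0606 → 6.1 m.u.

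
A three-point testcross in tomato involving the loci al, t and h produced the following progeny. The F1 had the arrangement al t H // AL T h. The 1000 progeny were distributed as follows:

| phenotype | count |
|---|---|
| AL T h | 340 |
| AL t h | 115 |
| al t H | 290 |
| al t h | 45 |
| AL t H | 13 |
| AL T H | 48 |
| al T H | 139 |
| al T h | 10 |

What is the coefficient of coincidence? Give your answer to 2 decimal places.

The two rarest classes, AL t H and al T h, are the double crossovers. Comparing them with the parentals, only the al allele has switched, so al is the middle locus and the order is t – al – h.
t–al: (254 + 23)/1000 = 0.2770; al–h: (93 + 23)/1000 = 0.1160.
Expected DCO frequency = 0.2770 × 0.1160 ≈ 0.03213; observed = 23/1000 ≈ 0.02300.
Coefficient of coincidence = 0.02300/0.03213 ≈ 0.72.

0.72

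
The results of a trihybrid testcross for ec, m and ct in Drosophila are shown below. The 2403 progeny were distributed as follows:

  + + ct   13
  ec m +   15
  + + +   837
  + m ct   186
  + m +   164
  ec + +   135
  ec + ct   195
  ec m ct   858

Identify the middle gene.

The two most frequent reciprocal classes, + + + and ec m ct, are the parental types, so the F1 was + + + / ec m ct.
The two rarest classes, + + ct and ec m +, are the double crossovers. Comparing them with the parentals, only the ct allele has switched, so ct is the middle locus and the order is ec – ct – m.

ct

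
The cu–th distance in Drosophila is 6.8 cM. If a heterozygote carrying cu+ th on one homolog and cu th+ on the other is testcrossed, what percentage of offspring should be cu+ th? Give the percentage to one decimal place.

46.6%

A map distance of 6.8 cM corresponds to a recombination frequency of 0.068.
The F1 is cu+ th / cu th+, so cu+ th is a parental gamete class with expected frequency (1 − r)/2 = 0.932/2 = 0.4660.
That is 0.4660 = 46.6% of the progeny.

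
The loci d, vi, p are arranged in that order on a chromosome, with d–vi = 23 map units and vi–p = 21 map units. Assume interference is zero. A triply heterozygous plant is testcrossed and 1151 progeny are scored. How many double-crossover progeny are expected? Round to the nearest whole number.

56

Map distances give recombination frequencies of 0.230 and 0.210 for the two intervals.
With no interference, expected double-crossover frequency = 0.230 × 0.210 = 0.04830.
Expected number = 0.04830 × 1151 = 55.59 ≈ 56.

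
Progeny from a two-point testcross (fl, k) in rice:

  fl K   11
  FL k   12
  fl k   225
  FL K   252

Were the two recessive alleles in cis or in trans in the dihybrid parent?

cis

The two most frequent classes are FL K (252) and fl k (225); these are the parental (non-recombinant) types.
So the F1 carried FL K on one chromosome and fl k on the other — the recessive alleles are on the same chromosome (cis / coupling).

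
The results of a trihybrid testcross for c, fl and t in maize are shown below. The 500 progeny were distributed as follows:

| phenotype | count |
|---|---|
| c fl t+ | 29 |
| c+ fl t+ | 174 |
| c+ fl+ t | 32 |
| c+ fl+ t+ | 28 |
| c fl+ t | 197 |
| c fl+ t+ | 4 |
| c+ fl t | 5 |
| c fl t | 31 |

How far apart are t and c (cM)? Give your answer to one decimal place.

14.0 cM

The two most frequent reciprocal classes, c fl+ t and c+ fl t+, are the parental types, so the F1 was c fl+ t / c+ fl t+.
The two rarest classes, c fl+ t+ and c+ fl t, are the double crossovers. Comparing them with the parentals, only the t allele has switched, so t is the middle locus and the order is c – t – fl.
Crossovers in the c–t interval produce the single-crossover classes c+ fl+ t and c fl t+ (32 + 29 = 61) plus the double crossovers (9).
RF(c–t) = (61 + 9) / 500 = 70/500 = 0.1400 → 14.0 cM.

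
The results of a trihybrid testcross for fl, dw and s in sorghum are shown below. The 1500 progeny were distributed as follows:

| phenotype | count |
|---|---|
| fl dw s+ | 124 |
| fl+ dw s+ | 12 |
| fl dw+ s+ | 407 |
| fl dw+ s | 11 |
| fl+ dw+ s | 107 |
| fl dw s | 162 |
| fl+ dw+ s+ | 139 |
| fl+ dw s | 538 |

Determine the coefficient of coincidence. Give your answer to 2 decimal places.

The two most frequent reciprocal classes, fl dw+ s+ and fl+ dw s, are the parental types, so the F1 was fl dw+ s+ / fl+ dw s.
The two rarest classes, fl dw+ s and fl+ dw s+, are the double crossovers. Comparing them with the parentals, only the s allele has switched, so s is the middle locus and the order is dw – s – fl.
dw–s: (231 + 23)/1500 = 0.1693; s–fl: (301 + 23)/1500 = 0.2160.
Expected DCO frequency = 0.1693 × 0.2160 ≈ 0.03657; observed = 23/1500 ≈ 0.01533.
Coefficient of coincidence = 0.01533/0.03657 ≈ 0.42.

0.42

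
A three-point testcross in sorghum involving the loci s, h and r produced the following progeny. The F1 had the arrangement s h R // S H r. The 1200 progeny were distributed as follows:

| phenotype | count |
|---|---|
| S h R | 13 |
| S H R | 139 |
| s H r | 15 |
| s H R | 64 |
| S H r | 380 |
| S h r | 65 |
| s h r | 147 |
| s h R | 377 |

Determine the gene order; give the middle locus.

The two rarest classes, S h R and s H r, are the double crossovers. Comparing them with the parentals, only the s allele has switched, so s is the middle locus and the order is h – s – r.

s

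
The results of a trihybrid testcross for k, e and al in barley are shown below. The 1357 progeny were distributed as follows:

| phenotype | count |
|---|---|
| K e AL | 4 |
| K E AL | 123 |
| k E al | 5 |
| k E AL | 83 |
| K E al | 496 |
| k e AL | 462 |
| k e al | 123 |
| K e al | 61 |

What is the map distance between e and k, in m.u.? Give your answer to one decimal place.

11.3 m.u.

The two most frequent reciprocal classes, K E al and k e AL, are the parental types, so the F1 was K E al / k e AL.
The two rarest classes, k E al and K e AL, are the double crossovers. Comparing them with the parentals, only the k allele has switched, so k is the middle locus and the order is e – k – al.
Crossovers in the e–k interval produce the single-crossover classes K e al and k E AL (61 + 83 = 144) plus the double crossovers (9).
RF(e–k) = (144 + 9) / 1357 = 153/1357 = 0.1127 → 11.3 m.u.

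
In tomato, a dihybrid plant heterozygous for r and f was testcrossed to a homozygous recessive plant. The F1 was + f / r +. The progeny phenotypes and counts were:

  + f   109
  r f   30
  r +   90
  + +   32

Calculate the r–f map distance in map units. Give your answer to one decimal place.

The recombinant classes are + + and r f: 32 + 30 = 62.
Recombination frequency = 62/261 = 0.2375 ≈ 23.8%, i.e. 23.8 map units.

23.8 map units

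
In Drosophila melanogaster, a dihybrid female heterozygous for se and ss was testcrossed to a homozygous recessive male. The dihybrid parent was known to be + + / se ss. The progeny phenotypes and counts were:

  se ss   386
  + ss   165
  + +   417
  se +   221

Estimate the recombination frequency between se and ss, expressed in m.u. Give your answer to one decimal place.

32.5 m.u.

The recombinant classes are + ss and se +: 165 + 221 = 386.
Recombination frequency = 386/1189 = 0.3246 ≈ 32.5%, i.e. 32.5 m.u.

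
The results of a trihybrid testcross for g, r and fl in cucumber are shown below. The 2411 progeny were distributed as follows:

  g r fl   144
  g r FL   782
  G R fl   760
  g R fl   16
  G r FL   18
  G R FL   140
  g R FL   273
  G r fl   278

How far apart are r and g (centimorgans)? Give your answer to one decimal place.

The two most frequent reciprocal classes, G R fl and g r FL, are the parental types, so the F1 was G R fl / g r FL.
The two rarest classes, g R fl and G r FL, are the double crossovers. Comparing them with the parentals, only the g allele has switched, so g is the middle locus and the order is fl – g – r.
Crossovers in the g–r interval produce the single-crossover classes G r fl and g R FL (278 + 273 = 551) plus the double crossovers (34).
RF(g–r) = (551 + 34) / 2411 = 585/2411 = 0.2426 → 24.3 centimorgans.

24.3 centimorgans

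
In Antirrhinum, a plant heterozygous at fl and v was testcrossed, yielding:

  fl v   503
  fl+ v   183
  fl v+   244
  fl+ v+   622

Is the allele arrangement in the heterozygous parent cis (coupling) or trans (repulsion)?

cis

The two most frequent classes are fl+ v+ (622) and fl v (503); these are the parental (non-recombinant) types.
So the F1 carried fl+ v+ on one chromosome and fl v on the other — the recessive alleles are on the same chromosome (cis / coupling).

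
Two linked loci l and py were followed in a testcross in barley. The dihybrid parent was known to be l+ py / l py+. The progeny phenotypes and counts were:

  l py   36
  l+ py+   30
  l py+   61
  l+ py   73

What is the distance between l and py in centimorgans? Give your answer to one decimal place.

The recombinant classes are l+ py+ and l py: 30 + 36 = 66.
Recombination frequency = 66/200 = 0.3300 ≈ 33.0%, i.e. 33.0 centimorgans.

33.0 centimorgans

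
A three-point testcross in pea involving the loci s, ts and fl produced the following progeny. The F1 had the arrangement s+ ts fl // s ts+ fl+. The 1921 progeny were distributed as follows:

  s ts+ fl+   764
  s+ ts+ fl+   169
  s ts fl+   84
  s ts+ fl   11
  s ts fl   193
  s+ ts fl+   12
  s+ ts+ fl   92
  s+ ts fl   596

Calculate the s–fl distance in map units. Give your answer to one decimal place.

20.0 map units

The two rarest classes, s+ ts fl+ and s ts+ fl, are the double crossovers. Comparing them with the parentals, only the fl allele has switched, so fl is the middle locus and the order is ts – fl – s.
Crossovers in the fl–s interval produce the single-crossover classes s ts fl and s+ ts+ fl+ (193 + 169 = 362) plus the double crossovers (23).
RF(fl–s) = (362 + 23) / 1921 = 385/1921 = 0.2004 → 20.0 map units.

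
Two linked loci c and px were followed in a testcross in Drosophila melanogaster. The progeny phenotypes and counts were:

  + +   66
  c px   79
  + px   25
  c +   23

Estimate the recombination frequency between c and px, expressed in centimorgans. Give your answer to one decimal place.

The two most frequent classes, + + (66) and c px (79), are the parental types, so the F1 was + + / c px.
The recombinant classes are + px and c +: 25 + 23 = 48.
Recombination frequency = 48/193 = 0.2487 ≈ 24.9%, i.e. 24.9 centimorgans.

24.9 centimorgans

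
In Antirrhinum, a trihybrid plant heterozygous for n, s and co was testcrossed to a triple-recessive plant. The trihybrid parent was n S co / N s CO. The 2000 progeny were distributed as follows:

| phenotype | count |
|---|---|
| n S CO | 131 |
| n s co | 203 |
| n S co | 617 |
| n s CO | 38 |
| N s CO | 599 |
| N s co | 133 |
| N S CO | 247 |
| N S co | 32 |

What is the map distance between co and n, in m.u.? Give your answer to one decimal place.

16.7 m.u.

The two rarest classes, N S co and n s CO, are the double crossovers. Comparing them with the parentals, only the n allele has switched, so n is the middle locus and the order is co – n – s.
Crossovers in the co–n interval produce the single-crossover classes n S CO and N s co (131 + 133 = 264) plus the double crossovers (70).
RF(co–n) = (264 + 70) / 2000 = 334/2000 = 0.1670 → 16.7 m.u.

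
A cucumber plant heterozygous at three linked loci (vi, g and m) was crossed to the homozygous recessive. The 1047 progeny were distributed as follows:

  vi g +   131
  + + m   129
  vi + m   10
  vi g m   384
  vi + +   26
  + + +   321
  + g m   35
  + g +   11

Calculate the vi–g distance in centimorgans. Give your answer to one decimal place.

7.8 centimorgans

The two most frequent reciprocal classes, vi g m and + + +, are the parental types, so the F1 was vi g m / + + +.
The two rarest classes, vi + m and + g +, are the double crossovers. Comparing them with the parentals, only the g allele has switched, so g is the middle locus and the order is m – g – vi.
Crossovers in the g–vi interval produce the single-crossover classes + g m and vi + + (35 + 26 = 61) plus the double crossovers (21).
RF(g–vi) = (61 + 21) / 1047 = 82/1047 = 0.0783 → 7.8 centimorgans.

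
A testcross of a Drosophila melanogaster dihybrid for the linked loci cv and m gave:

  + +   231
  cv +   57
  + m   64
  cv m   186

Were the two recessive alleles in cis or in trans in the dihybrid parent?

The two most frequent classes are + + (231) and cv m (186); these are the parental (non-recombinant) types.
So the F1 carried + + on one chromosome and cv m on the other — the recessive alleles are on the same chromosome (cis / coupling).

cis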